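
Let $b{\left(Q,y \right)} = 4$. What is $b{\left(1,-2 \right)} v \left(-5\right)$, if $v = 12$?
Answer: $-240$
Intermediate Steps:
$b{\left(1,-2 \right)} v \left(-5\right) = 4 \cdot 12 \left(-5\right) = 48 \left(-5\right) = -240$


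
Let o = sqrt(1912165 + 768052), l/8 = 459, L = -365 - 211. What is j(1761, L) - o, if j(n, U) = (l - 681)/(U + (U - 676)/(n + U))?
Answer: -3544335/683812 - sqrt(2680217) ≈ -1642.3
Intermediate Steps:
L = -576
l = 3672 (l = 8*459 = 3672)
o = sqrt(2680217) ≈ 1637.1
j(n, U) = 2991/(U + (-676 + U)/(U + n)) (j(n, U) = (3672 - 681)/(U + (U - 676)/(n + U)) = 2991/(U + (-676 + U)/(U + n)))
j(1761, L) - o = 2991*(-576 + 1761)/(-676 - 576 + (-576)**2 - 576*1761) - sqrt(2680217) = 2991*1185/(-676 - 576 + 331776 - 1014336) - sqrt(2680217) = 2991*1185/(-683812) - sqrt(2680217) = 2991*(-1/683812)*1185 - sqrt(2680217) = -3544335/683812 - sqrt(2680217)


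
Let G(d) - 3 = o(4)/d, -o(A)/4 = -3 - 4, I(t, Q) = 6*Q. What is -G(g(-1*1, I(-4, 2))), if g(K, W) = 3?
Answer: -37/3 ≈ -12.333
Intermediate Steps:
o(A) = 28 (o(A) = -4*(-3 - 4) = -4*(-7) = 28)
G(d) = 3 + 28/d
-G(g(-1*1, I(-4, 2))) = -(3 + 28/3) = -1*37/3 = -37/3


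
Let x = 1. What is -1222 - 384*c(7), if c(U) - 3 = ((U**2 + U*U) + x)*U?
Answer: -268486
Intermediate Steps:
c(U) = 3 + U*(1 + 2*U**2) (c(U) = 3 + ((U**2 + U*U) + 1)*U = 3 + ((U**2 + U**2) + 1)*U = 3 + (2*U**2 + 1)*U = 3 + (1 + 2*U**2)*U = 3 + U*(1 + 2*U**2))
-1222 - 384*c(7) = -1222 - 384*(3 + 7 + 2*7**3) = -1222 - 384*(3 + 7 + 2*343) = -1222 - 384*(3 + 7 + 686) = -1222 - 384*696 = -1222 - 267264 = -268486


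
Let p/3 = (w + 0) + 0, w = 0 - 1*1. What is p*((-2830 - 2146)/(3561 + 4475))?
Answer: 3732/2009 ≈ 1.8576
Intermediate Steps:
w = -1 (w = 0 - 1 = -1)
p = -3 (p = 3*((-1 + 0) + 0) = 3*(-1 + 0) = 3*(-1) = -3)
p*((-2830 - 2146)/(3561 + 4475)) = -3*(-2830 - 2146)/(3561 + 4475) = -(-14928)/8036 = -3*(-1244/2009) = 3732/2009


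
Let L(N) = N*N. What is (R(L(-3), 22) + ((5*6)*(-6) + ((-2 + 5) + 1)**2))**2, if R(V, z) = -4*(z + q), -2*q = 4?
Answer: 59536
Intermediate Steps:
q = -2 (q = -1/2*4 = -2)
L(N) = N**2
R(V, z) = 8 - 4*z (R(V, z) = -4*(z - 2) = -4*(-2 + z) = 8 - 4*z)
(R(L(-3), 22) + ((5*6)*(-6) + ((-2 + 5) + 1)**2))**2 = ((8 - 4*22) + ((5*6)*(-6) + ((-2 + 5) + 1)**2))**2 = ((8 - 88) + (30*(-6) + (3 + 1)**2))**2 = (-80 + (-180 + 4**2))**2 = (-80 + (-180 + 16))**2 = (-80 - 164)**2 = (-244)**2 = 59536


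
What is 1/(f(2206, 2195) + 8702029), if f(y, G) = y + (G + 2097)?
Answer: 1/8708527 ≈ 1.1483e-7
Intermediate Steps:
f(y, G) = 2097 + G + y (f(y, G) = y + (2097 + G) = 2097 + G + y)
1/(f(2206, 2195) + 8702029) = 1/((2097 + 2195 + 2206) + 8702029) = 1/(6498 + 8702029) = 1/8708527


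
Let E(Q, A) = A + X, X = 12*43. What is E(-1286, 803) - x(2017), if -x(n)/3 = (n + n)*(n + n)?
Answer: 48820787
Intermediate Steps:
X = 516
E(Q, A) = 516 + A (E(Q, A) = A + 516 = 516 + A)
x(n) = -12*n**2 (x(n) = -3*(n + n)*(n + n) = -3*2*n*2*n = -12*n**2)
E(-1286, 803) - x(2017) = (516 + 803) - (-12)*2017**2 = 1319 - (-12)*4068289 = 1319 - 1*(-48819468) = 1319 + 48819468 = 48820787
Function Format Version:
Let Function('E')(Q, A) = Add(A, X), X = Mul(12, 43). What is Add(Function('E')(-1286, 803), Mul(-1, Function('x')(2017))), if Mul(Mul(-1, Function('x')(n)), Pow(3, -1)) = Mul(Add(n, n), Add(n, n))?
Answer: 48820787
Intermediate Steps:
X = 516
Function('E')(Q, A) = Add(516, A) (Function('E')(Q, A) = Add(A, 516) = Add(516, A))
Function('x')(n) = Mul(-12, Pow(n, 2)) (Function('x')(n) = Mul(-3, Mul(Add(n, n), Add(n, n))) = Mul(-3, Mul(Mul(2, n), Mul(2, n))) = Mul(-3, Mul(4, Pow(n, 2))) = Mul(-12, Pow(n, 2)))
Add(Function('E')(-1286, 803), Mul(-1, Function('x')(2017))) = Add(Add(516, 803), Mul(-1, Mul(-12, Pow(2017, 2)))) = Add(1319, Mul(-1, Mul(-12, 4068289))) = Add(1319, Mul(-1, -48819468)) = Add(1319, 48819468) = 48820787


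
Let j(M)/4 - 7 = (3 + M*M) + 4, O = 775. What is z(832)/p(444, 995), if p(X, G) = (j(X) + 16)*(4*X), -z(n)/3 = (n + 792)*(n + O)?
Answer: -326221/58357584 ≈ -0.0055900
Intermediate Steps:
z(n) = -3*(775 + n)*(792 + n) (z(n) = -3*(n + 792)*(n + 775) = -3*(792 + n)*(775 + n) = -3*(775 + n)*(792 + n))
j(M) = 56 + 4*M² (j(M) = 28 + 4*((3 + M*M) + 4) = 28 + 4*((3 + M²) + 4) = 28 + 4*(7 + M²) = 28 + (28 + 4*M²) = 56 + 4*M²)
p(X, G) = 4*X*(72 + 4*X²) (p(X, G) = ((56 + 4*X²) + 16)*(4*X) = (72 + 4*X²)*(4*X) = 4*X*(72 + 4*X²))
z(832)/p(444, 995) = (-1841400 - 4701*832 - 3*832²)/((16*444*(18 + 444²))) = (-1841400 - 3911232 - 3*692224)/((16*444*(18 + 197136))) = (-1841400 - 3911232 - 2076672)/((16*444*197154)) = -7829304/1400582016 = -7829304*1/1400582016 = -326221/58357584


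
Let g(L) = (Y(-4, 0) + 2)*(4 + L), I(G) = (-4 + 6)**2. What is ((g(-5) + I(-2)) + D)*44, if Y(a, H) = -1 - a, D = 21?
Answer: 880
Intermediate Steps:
I(G) = 4 (I(G) = 2**2 = 4)
g(L) = 20 + 5*L (g(L) = ((-1 - 1*(-4)) + 2)*(4 + L) = ((-1 + 4) + 2)*(4 + L) = (3 + 2)*(4 + L) = 5*(4 + L) = 20 + 5*L)
((g(-5) + I(-2)) + D)*44 = (((20 + 5*(-5)) + 4) + 21)*44 = (((20 - 25) + 4) + 21)*44 = ((-5 + 4) + 21)*44 = (-1 + 21)*44 = 20*44 = 880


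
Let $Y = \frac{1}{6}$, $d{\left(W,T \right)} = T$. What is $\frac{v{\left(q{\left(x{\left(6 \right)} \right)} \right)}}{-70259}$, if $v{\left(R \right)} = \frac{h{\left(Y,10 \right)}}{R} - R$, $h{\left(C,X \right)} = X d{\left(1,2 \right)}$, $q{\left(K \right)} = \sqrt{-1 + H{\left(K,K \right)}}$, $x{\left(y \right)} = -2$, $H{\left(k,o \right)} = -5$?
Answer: $\frac{13 i \sqrt{6}}{210777} \approx 0.00015108 i$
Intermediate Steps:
$Y = \frac{1}{6} \approx 0.16667$
$q{\left(K \right)} = i \sqrt{6}$ ($q{\left(K \right)} = \sqrt{-1 - 5} = \sqrt{-6} = i \sqrt{6}$)
$h{\left(C,X \right)} = 2 X$ ($h{\left(C,X \right)} = X 2 = 2 X$)
$v{\left(R \right)} = - R + \frac{20}{R}$ ($v{\left(R \right)} = \frac{2 \cdot 10}{R} - R = \frac{20}{R} - R = - R + \frac{20}{R}$)
$\frac{v{\left(q{\left(x{\left(6 \right)} \right)} \right)}}{-70259} = \frac{- i \sqrt{6} + \frac{20}{i \sqrt{6}}}{-70259} = \left(- i \sqrt{6} + 20 \left(- \frac{i \sqrt{6}}{6}\right)\right) \left(- \frac{1}{70259}\right) = \left(- i \sqrt{6} - \frac{10 i \sqrt{6}}{3}\right) \left(- \frac{1}{70259}\right) = - \frac{13 i \sqrt{6}}{3} \left(- \frac{1}{70259}\right) = \frac{13 i \sqrt{6}}{210777}$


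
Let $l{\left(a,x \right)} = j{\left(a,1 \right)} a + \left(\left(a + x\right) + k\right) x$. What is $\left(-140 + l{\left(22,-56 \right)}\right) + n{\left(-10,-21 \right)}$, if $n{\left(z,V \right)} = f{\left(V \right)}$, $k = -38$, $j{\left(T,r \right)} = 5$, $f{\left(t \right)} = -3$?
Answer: $3999$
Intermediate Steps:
$n{\left(z,V \right)} = -3$
$l{\left(a,x \right)} = 5 a + x \left(-38 + a + x\right)$ ($l{\left(a,x \right)} = 5 a + \left(\left(a + x\right) - 38\right) x = 5 a + \left(-38 + a + x\right) x = 5 a + x \left(-38 + a + x\right)$)
$\left(-140 + l{\left(22,-56 \right)}\right) + n{\left(-10,-21 \right)} = \left(-140 + \left(\left(-56\right)^{2} - -2128 + 5 \cdot 22 + 22 \left(-56\right)\right)\right) - 3 = \left(-140 + \left(3136 + 2128 + 110 - 1232\right)\right) - 3 = \left(-140 + 4142\right) - 3 = 4002 - 3 = 3999$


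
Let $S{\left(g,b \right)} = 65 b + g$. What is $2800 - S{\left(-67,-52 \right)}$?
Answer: $6247$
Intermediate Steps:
$S{\left(g,b \right)} = g + 65 b$
$2800 - S{\left(-67,-52 \right)} = 2800 - \left(-67 + 65 \left(-52\right)\right) = 2800 - \left(-67 - 3380\right) = 2800 - -3447 = 2800 + 3447 = 6247$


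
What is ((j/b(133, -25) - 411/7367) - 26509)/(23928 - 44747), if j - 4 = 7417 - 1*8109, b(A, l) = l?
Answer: 4877236854/3834339325 ≈ 1.2720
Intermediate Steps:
j = -688 (j = 4 + (7417 - 1*8109) = 4 + (7417 - 8109) = 4 - 692 = -688)
((j/b(133, -25) - 411/7367) - 26509)/(23928 - 44747) = ((-688/(-25) - 411/7367) - 26509)/(23928 - 44747) = ((-688*(-1/25) - 411*1/7367) - 26509)/(-20819) = ((688/25 - 411/7367) - 26509)*(-1/20819) = (5058221/184175 - 26509)*(-1/20819) = -4877236854/184175*(-1/20819) = 4877236854/3834339325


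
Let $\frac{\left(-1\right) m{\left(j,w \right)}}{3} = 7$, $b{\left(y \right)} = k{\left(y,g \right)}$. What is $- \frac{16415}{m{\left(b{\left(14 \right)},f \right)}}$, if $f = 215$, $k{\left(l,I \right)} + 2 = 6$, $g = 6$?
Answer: $\frac{2345}{3} \approx 781.67$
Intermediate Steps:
$k{\left(l,I \right)} = 4$ ($k{\left(l,I \right)} = -2 + 6 = 4$)
$b{\left(y \right)} = 4$
$m{\left(j,w \right)} = -21$ ($m{\left(j,w \right)} = \left(-3\right) 7 = -21$)
$- \frac{16415}{m{\left(b{\left(14 \right)},f \right)}} = - \frac{16415}{-21} = \left(-16415\right) \left(- \frac{1}{21}\right) = \frac{2345}{3}$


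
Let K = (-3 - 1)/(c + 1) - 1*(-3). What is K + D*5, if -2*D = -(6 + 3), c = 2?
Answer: 145/6 ≈ 24.167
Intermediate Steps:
D = 9/2 (D = -(-1)*(6 + 3)/2 = -(-1)*9/2 = -1/2*(-9) = 9/2 ≈ 4.5000)
K = 5/3 (K = (-3 - 1)/(2 + 1) - 1*(-3) = -4/3 + 3 = 5/3 ≈ 1.6667)
K + D*5 = 5/3 + (9/2)*5 = 5/3 + 45/2 = 145/6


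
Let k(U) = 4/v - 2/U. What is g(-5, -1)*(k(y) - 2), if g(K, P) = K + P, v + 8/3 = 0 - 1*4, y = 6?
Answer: 88/5 ≈ 17.600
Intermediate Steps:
v = -20/3 (v = -8/3 + (0 - 1*4) = -8/3 + (0 - 4) = -8/3 - 4 = -20/3 ≈ -6.6667)
k(U) = -3/5 - 2/U (k(U) = 4/(-20/3) - 2/U = 4*(-3/20) - 2/U = -3/5 - 2/U)
g(-5, -1)*(k(y) - 2) = (-5 - 1)*((-3/5 - 2/6) - 2) = -6*((-3/5 - 2*1/6) - 2) = -6*((-3/5 - 1/3) - 2) = -6*(-14/15 - 2) = -6*(-44/15) = 88/5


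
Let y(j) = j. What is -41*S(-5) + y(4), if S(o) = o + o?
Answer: 414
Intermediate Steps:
S(o) = 2*o
-41*S(-5) + y(4) = -82*(-5) + 4 = -41*(-10) + 4 = 410 + 4 = 414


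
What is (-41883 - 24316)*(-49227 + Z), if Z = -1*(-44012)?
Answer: 345227785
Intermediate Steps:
Z = 44012
(-41883 - 24316)*(-49227 + Z) = (-41883 - 24316)*(-49227 + 44012) = -66199*(-5215) = 345227785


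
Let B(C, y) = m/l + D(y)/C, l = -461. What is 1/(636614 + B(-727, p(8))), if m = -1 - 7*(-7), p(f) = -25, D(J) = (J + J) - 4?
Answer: 335147/213359262256 ≈ 1.5708e-6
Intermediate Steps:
D(J) = -4 + 2*J (D(J) = 2*J - 4 = -4 + 2*J)
m = 48 (m = -1 + 49 = 48)
B(C, y) = -48/461 + (-4 + 2*y)/C (B(C, y) = 48/(-461) + (-4 + 2*y)/C = 48*(-1/461) + (-4 + 2*y)/C = -48/461 + (-4 + 2*y)/C)
1/(636614 + B(-727, p(8))) = 1/(636614 + (2/461)*(-922 - 24*(-727) + 461*(-25))/(-727)) = 1/(636614 + (2/461)*(-1/727)*(-922 + 17448 - 11525)) = 1/(636614 + (2/461)*(-1/727)*5001) = 1/(636614 - 10002/335147) = 1/(213359262256/335147) = 335147/213359262256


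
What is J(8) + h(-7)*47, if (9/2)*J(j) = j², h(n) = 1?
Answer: 551/9 ≈ 61.222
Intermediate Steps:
J(j) = 2*j²/9
J(8) + h(-7)*47 = (2/9)*8² + 1*47 = (2/9)*64 + 47 = 128/9 + 47 = 551/9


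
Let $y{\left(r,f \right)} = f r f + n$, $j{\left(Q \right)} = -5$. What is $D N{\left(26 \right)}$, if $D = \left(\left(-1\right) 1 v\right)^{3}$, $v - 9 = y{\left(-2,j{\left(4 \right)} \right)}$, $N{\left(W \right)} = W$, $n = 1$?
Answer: $1664000$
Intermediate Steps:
$y{\left(r,f \right)} = 1 + r f^{2}$ ($y{\left(r,f \right)} = f r f + 1 = r f^{2} + 1 = 1 + r f^{2}$)
$v = -40$ ($v = 9 + \left(1 - 2 \left(-5\right)^{2}\right) = 9 + \left(1 - 50\right) = 9 - 49 = -40$)
$D = 64000$ ($D = \left(\left(-1\right) 1 \left(-40\right)\right)^{3} = \left(\left(-1\right) \left(-40\right)\right)^{3} = 40^{3} = 64000$)
$D N{\left(26 \right)} = 64000 \cdot 26 = 1664000$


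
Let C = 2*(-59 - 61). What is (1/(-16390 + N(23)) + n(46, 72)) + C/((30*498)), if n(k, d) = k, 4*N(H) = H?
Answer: 750397654/16318713 ≈ 45.984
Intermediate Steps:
N(H) = H/4
C = -240 (C = 2*(-120) = -240)
(1/(-16390 + N(23)) + n(46, 72)) + C/((30*498)) = (1/(-16390 + (¼)*23) + 46) - 240/(30*498) = (1/(-16390 + 23/4) + 46) - 240/14940 = (1/(-65537/4) + 46) - 240*1/14940 = (-4/65537 + 46) - 4/249 = 3014698/65537 - 4/249 = 750397654/16318713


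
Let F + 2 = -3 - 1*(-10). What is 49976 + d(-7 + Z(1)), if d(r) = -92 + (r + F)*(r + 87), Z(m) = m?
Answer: 49803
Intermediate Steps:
F = 5 (F = -2 + (-3 - 1*(-10)) = -2 + (-3 + 10) = -2 + 7 = 5)
d(r) = -92 + (5 + r)*(87 + r) (d(r) = -92 + (r + 5)*(r + 87) = -92 + (5 + r)*(87 + r))
49976 + d(-7 + Z(1)) = 49976 + (343 + (-7 + 1)² + 92*(-7 + 1)) = 49976 + (343 + (-6)² + 92*(-6)) = 49976 + (343 + 36 - 552) = 49976 - 173 = 49803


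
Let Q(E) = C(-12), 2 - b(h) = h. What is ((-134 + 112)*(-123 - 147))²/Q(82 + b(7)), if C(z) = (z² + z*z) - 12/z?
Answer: 35283600/289 ≈ 1.2209e+5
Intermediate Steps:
b(h) = 2 - h
C(z) = -12/z + 2*z² (C(z) = (z² + z²) - 12/z = 2*z² - 12/z = -12/z + 2*z²)
Q(E) = 289 (Q(E) = 2*(-6 + (-12)³)/(-12) = 2*(-1/12)*(-6 - 1728) = 2*(-1/12)*(-1734) = 289)
((-134 + 112)*(-123 - 147))²/Q(82 + b(7)) = ((-134 + 112)*(-123 - 147))²/289 = (-22*(-270))²*(1/289) = 5940²*(1/289) = 35283600*(1/289) = 35283600/289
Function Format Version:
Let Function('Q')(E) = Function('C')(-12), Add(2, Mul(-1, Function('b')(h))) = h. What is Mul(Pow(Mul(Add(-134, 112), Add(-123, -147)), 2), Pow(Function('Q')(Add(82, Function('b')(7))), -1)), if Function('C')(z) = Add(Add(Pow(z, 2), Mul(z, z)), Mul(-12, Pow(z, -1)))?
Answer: Rational(35283600, 289) ≈ 1.2209e+5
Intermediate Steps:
Function('b')(h) = Add(2, Mul(-1, h))
Function('C')(z) = Add(Mul(-12, Pow(z, -1)), Mul(2, Pow(z, 2))) (Function('C')(z) = Add(Add(Pow(z, 2), Pow(z, 2)), Mul(-12, Pow(z, -1))) = Add(Mul(2, Pow(z, 2)), Mul(-12, Pow(z, -1))) = Add(Mul(-12, Pow(z, -1)), Mul(2, Pow(z, 2))))
Function('Q')(E) = 289 (Function('Q')(E) = Mul(2, Pow(-12, -1), Add(-6, Pow(-12, 3))) = Mul(2, Rational(-1, 12), Add(-6, -1728)) = Mul(2, Rational(-1, 12), -1734) = 289)
Mul(Pow(Mul(Add(-134, 112), Add(-123, -147)), 2), Pow(Function('Q')(Add(82, Function('b')(7))), -1)) = Mul(Pow(Mul(Add(-134, 112), Add(-123, -147)), 2), Pow(289, -1)) = Mul(Pow(Mul(-22, -270), 2), Rational(1, 289)) = Mul(Pow(5940, 2), Rational(1, 289)) = Mul(35283600, Rational(1, 289)) = Rational(35283600, 289)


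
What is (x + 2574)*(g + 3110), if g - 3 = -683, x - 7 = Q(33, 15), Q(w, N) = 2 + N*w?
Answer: 7479540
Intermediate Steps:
x = 504 (x = 7 + (2 + 15*33) = 7 + (2 + 495) = 7 + 497 = 504)
g = -680 (g = 3 - 683 = -680)
(x + 2574)*(g + 3110) = (504 + 2574)*(-680 + 3110) = 3078*2430 = 7479540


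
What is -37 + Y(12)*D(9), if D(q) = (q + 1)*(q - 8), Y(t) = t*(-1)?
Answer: -157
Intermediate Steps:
Y(t) = -t
D(q) = (1 + q)*(-8 + q)
-37 + Y(12)*D(9) = -37 + (-1*12)*(-8 + 9² - 7*9) = -37 - 12*(-8 + 81 - 63) = -37 - 12*10 = -37 - 120 = -157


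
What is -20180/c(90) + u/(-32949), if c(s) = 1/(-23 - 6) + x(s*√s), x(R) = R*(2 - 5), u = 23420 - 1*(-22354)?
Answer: -28065678371334/20200669457339 + 13746817800*√10/5517800999 ≈ 6.4890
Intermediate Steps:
u = 45774 (u = 23420 + 22354 = 45774)
x(R) = -3*R (x(R) = R*(-3) = -3*R)
c(s) = -1/29 - 3*s^(3/2) (c(s) = 1/(-23 - 6) - 3*s*√s = 1/(-29) - 3*s^(3/2) = -1/29 - 3*s^(3/2))
-20180/c(90) + u/(-32949) = -20180/(-1/29 - 810*√10) + 45774/(-32949) = -20180/(-1/29 - 810*√10) + 45774*(-1/32949) = -20180/(-1/29 - 810*√10) - 5086/3661 = -5086/3661 - 20180/(-1/29 - 810*√10)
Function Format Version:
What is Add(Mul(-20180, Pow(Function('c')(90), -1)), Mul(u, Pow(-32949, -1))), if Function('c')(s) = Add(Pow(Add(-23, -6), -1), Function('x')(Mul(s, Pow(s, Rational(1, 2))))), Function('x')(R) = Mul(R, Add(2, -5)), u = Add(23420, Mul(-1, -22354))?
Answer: Add(Rational(-28065678371334, 20200669457339), Mul(Rational(13746817800, 5517800999), Pow(10, Rational(1, 2)))) ≈ 6.4890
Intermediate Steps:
u = 45774 (u = Add(23420, 22354) = 45774)
Function('x')(R) = Mul(-3, R) (Function('x')(R) = Mul(R, -3) = Mul(-3, R))
Function('c')(s) = Add(Rational(-1, 29), Mul(-3, Pow(s, Rational(3, 2)))) (Function('c')(s) = Add(Pow(Add(-23, -6), -1), Mul(-3, Mul(s, Pow(s, Rational(1, 2))))) = Add(Pow(-29, -1), Mul(-3, Pow(s, Rational(3, 2)))) = Add(Rational(-1, 29), Mul(-3, Pow(s, Rational(3, 2)))))
Add(Mul(-20180, Pow(Function('c')(90), -1)), Mul(u, Pow(-32949, -1))) = Add(Mul(-20180, Pow(Add(Rational(-1, 29), Mul(-3, Pow(90, Rational(3, 2)))), -1)), Mul(45774, Pow(-32949, -1))) = Add(Mul(-20180, Pow(Add(Rational(-1, 29), Mul(-3, Mul(270, Pow(10, Rational(1, 2))))), -1)), Mul(45774, Rational(-1, 32949))) = Add(Mul(-20180, Pow(Add(Rational(-1, 29), Mul(-810, Pow(10, Rational(1, 2)))), -1)), Rational(-5086, 3661)) = Add(Rational(-5086, 3661), Mul(-20180, Pow(Add(Rational(-1, 29), Mul(-810, Pow(10, Rational(1, 2)))), -1)))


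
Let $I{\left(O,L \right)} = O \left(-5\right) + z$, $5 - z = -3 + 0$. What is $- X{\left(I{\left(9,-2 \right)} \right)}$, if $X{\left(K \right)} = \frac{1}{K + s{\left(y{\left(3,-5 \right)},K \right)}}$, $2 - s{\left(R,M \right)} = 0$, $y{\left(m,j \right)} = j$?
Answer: $\frac{1}{35} \approx 0.028571$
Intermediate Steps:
$s{\left(R,M \right)} = 2$ ($s{\left(R,M \right)} = 2 - 0 = 2 + 0 = 2$)
$z = 8$ ($z = 5 - \left(-3 + 0\right) = 5 - -3 = 5 + 3 = 8$)
$I{\left(O,L \right)} = 8 - 5 O$ ($I{\left(O,L \right)} = O \left(-5\right) + 8 = - 5 O + 8 = 8 - 5 O$)
$X{\left(K \right)} = \frac{1}{2 + K}$ ($X{\left(K \right)} = \frac{1}{K + 2} = \frac{1}{2 + K}$)
$- X{\left(I{\left(9,-2 \right)} \right)} = - \frac{1}{2 + \left(8 - 45\right)} = - \frac{1}{2 - 37} = - \frac{1}{-35} = \left(-1\right) \left(- \frac{1}{35}\right) = \frac{1}{35}$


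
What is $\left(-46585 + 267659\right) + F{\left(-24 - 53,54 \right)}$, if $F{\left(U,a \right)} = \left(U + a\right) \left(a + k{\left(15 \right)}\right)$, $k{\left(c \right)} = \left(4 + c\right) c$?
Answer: $213277$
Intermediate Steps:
$k{\left(c \right)} = c \left(4 + c\right)$
$F{\left(U,a \right)} = \left(285 + a\right) \left(U + a\right)$ ($F{\left(U,a \right)} = \left(U + a\right) \left(a + 15 \left(4 + 15\right)\right) = \left(U + a\right) \left(a + 15 \cdot 19\right) = \left(U + a\right) \left(a + 285\right) = \left(U + a\right) \left(285 + a\right) = \left(285 + a\right) \left(U + a\right)$)
$\left(-46585 + 267659\right) + F{\left(-24 - 53,54 \right)} = \left(-46585 + 267659\right) + \left(54^{2} + 285 \left(-24 - 53\right) + 285 \cdot 54 + \left(-24 - 53\right) 54\right) = 221074 + \left(2916 + 285 \left(-77\right) + 15390 - 4158\right) = 221074 + \left(2916 - 21945 + 15390 - 4158\right) = 221074 - 7797 = 213277$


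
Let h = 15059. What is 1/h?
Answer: 1/15059 ≈ 6.6406e-5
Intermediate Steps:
1/h = 1/15059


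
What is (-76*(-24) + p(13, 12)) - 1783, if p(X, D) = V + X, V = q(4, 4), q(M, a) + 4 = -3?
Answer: 47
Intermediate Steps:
q(M, a) = -7 (q(M, a) = -4 - 3 = -7)
V = -7
p(X, D) = -7 + X
(-76*(-24) + p(13, 12)) - 1783 = (-76*(-24) + (-7 + 13)) - 1783 = (1824 + 6) - 1783 = 1830 - 1783 = 47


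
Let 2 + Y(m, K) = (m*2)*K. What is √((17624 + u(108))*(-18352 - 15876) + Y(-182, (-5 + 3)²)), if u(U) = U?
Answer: I*√606932354 ≈ 24636.0*I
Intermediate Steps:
Y(m, K) = -2 + 2*K*m (Y(m, K) = -2 + (m*2)*K = -2 + (2*m)*K = -2 + 2*K*m)
√((17624 + u(108))*(-18352 - 15876) + Y(-182, (-5 + 3)²)) = √((17624 + 108)*(-18352 - 15876) + (-2 + 2*(-5 + 3)²*(-182))) = √(17732*(-34228) + (-2 + 2*(-2)²*(-182))) = √(-606930896 + (-2 + 2*4*(-182))) = √(-606930896 + (-2 - 1456)) = √(-606930896 - 1458) = √(-606932354) = I*√606932354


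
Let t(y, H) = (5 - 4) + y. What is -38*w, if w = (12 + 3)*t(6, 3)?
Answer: -3990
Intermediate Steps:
t(y, H) = 1 + y
w = 105 (w = (12 + 3)*(1 + 6) = 15*7 = 105)
-38*w = -38*105 = -3990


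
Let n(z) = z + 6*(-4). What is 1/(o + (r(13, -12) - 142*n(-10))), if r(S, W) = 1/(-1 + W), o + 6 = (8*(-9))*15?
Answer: 13/48645 ≈ 0.00026724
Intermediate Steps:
n(z) = -24 + z (n(z) = z - 24 = -24 + z)
o = -1086 (o = -6 + (8*(-9))*15 = -6 - 72*15 = -6 - 1080 = -1086)
1/(o + (r(13, -12) - 142*n(-10))) = 1/(-1086 + (1/(-1 - 12) - 142*(-24 - 10))) = 1/(-1086 + (1/(-13) - 142*(-34))) = 1/(-1086 + (-1/13 + 4828)) = 1/(-1086 + 62763/13) = 1/(48645/13) = 13/48645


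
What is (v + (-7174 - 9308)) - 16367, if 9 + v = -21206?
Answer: -54064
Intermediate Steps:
v = -21215 (v = -9 - 21206 = -21215)
(v + (-7174 - 9308)) - 16367 = (-21215 + (-7174 - 9308)) - 16367 = (-21215 - 16482) - 16367 = -37697 - 16367 = -54064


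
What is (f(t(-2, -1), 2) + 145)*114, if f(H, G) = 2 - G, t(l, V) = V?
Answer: 16530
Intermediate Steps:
(f(t(-2, -1), 2) + 145)*114 = ((2 - 1*2) + 145)*114 = ((2 - 2) + 145)*114 = (0 + 145)*114 = 145*114 = 16530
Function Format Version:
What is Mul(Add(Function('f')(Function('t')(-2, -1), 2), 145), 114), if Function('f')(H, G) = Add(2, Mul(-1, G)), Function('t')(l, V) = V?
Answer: 16530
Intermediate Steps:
Mul(Add(Function('f')(Function('t')(-2, -1), 2), 145), 114) = Mul(Add(Add(2, Mul(-1, 2)), 145), 114) = Mul(Add(Add(2, -2), 145), 114) = Mul(Add(0, 145), 114) = Mul(145, 114) = 16530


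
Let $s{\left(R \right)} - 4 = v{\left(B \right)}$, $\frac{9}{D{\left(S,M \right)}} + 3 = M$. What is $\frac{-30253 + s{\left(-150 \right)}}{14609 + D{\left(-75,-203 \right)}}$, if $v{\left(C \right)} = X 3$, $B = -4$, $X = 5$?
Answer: $- \frac{6228204}{3009445} \approx -2.0696$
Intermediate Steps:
$D{\left(S,M \right)} = \frac{9}{-3 + M}$
$v{\left(C \right)} = 15$ ($v{\left(C \right)} = 5 \cdot 3 = 15$)
$s{\left(R \right)} = 19$ ($s{\left(R \right)} = 4 + 15 = 19$)
$\frac{-30253 + s{\left(-150 \right)}}{14609 + D{\left(-75,-203 \right)}} = \frac{-30253 + 19}{14609 + \frac{9}{-3 - 203}} = - \frac{30234}{14609 + \frac{9}{-206}} = - \frac{30234}{14609 + 9 \left(- \frac{1}{206}\right)} = - \frac{30234}{14609 - \frac{9}{206}} = - \frac{30234}{\frac{3009445}{206}} = \left(-30234\right) \frac{206}{3009445} = - \frac{6228204}{3009445}$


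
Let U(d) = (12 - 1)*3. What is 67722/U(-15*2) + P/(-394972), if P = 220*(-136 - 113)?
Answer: 2229175127/1086173 ≈ 2052.3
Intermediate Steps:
P = -54780 (P = 220*(-249) = -54780)
U(d) = 33 (U(d) = 11*3 = 33)
67722/U(-15*2) + P/(-394972) = 67722/33 - 54780/(-394972) = 67722*(1/33) - 54780*(-1/394972) = 22574/11 + 13695/98743 = 2229175127/1086173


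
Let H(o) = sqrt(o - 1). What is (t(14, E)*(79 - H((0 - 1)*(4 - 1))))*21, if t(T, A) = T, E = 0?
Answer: 23226 - 588*I ≈ 23226.0 - 588.0*I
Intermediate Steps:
H(o) = sqrt(-1 + o)
(t(14, E)*(79 - H((0 - 1)*(4 - 1))))*21 = (14*(79 - sqrt(-1 + (0 - 1)*(4 - 1))))*21 = (14*(79 - sqrt(-1 - 1*3)))*21 = (14*(79 - sqrt(-1 - 3)))*21 = (14*(79 - sqrt(-4)))*21 = (14*(79 - 2*I))*21 = (1106 - 28*I)*21 = 23226 - 588*I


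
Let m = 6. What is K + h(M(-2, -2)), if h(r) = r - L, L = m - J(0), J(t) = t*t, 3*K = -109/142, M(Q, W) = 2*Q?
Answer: -4369/426 ≈ -10.256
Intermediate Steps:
K = -109/426 (K = (-109/142)/3 = (-109*1/142)/3 = (⅓)*(-109/142) = -109/426 ≈ -0.25587)
J(t) = t²
L = 6 (L = 6 - 1*0² = 6 - 1*0 = 6 + 0 = 6)
h(r) = -6 + r (h(r) = r - 1*6 = r - 6 = -6 + r)
K + h(M(-2, -2)) = -109/426 + (-6 + 2*(-2)) = -109/426 + (-6 - 4) = -109/426 - 10 = -4369/426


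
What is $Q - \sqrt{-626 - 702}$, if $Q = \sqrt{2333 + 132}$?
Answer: $\sqrt{2465} - 4 i \sqrt{83} \approx 49.649 - 36.442 i$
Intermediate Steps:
$Q = \sqrt{2465} \approx 49.649$
$Q - \sqrt{-626 - 702} = \sqrt{2465} - \sqrt{-626 - 702} = \sqrt{2465} - \sqrt{-1328} = \sqrt{2465} - 4 i \sqrt{83}$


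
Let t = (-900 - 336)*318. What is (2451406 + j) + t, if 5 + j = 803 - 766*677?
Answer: 1540574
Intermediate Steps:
t = -393048 (t = -1236*318 = -393048)
j = -517784 (j = -5 + (803 - 766*677) = -5 + (803 - 518582) = -5 - 517779 = -517784)
(2451406 + j) + t = (2451406 - 517784) - 393048 = 1933622 - 393048 = 1540574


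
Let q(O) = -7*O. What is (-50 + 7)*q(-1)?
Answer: -301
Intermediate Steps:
(-50 + 7)*q(-1) = (-50 + 7)*(-7*(-1)) = -43*7 = -301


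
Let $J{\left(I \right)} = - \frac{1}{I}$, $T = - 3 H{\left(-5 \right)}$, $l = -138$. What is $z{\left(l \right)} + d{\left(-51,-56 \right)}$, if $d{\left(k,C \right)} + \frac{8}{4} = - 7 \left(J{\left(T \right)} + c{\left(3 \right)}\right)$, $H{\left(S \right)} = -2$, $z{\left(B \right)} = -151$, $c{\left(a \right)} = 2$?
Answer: $- \frac{995}{6} \approx -165.83$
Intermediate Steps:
$T = 6$ ($T = \left(-3\right) \left(-2\right) = 6$)
$d{\left(k,C \right)} = - \frac{89}{6}$ ($d{\left(k,C \right)} = -2 - 7 \left(- \frac{1}{6} + 2\right) = -2 - \frac{77}{6} = - \frac{89}{6}$)
$z{\left(l \right)} + d{\left(-51,-56 \right)} = -151 - \frac{89}{6} = - \frac{995}{6}$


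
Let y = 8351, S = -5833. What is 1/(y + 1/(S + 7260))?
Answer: 1427/11916878 ≈ 0.00011975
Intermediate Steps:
1/(y + 1/(S + 7260)) = 1/(8351 + 1/(-5833 + 7260)) = 1/(8351 + 1/1427) = 1/(11916878/1427) = 1427/11916878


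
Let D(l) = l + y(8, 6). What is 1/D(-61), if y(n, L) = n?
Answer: -1/53 ≈ -0.018868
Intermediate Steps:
D(l) = 8 + l (D(l) = l + 8 = 8 + l)
1/D(-61) = 1/(8 - 61) = 1/(-53) = -1/53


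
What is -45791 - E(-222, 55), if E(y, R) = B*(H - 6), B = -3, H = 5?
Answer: -45794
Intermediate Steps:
E(y, R) = 3 (E(y, R) = -3*(5 - 6) = -3*(-1) = 3)
-45791 - E(-222, 55) = -45791 - 1*3 = -45791 - 3 = -45794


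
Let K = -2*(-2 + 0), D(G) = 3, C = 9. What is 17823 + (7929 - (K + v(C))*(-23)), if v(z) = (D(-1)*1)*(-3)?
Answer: 25637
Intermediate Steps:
v(z) = -9 (v(z) = (3*1)*(-3) = 3*(-3) = -9)
K = 4 (K = -2*(-2) = 4)
17823 + (7929 - (K + v(C))*(-23)) = 17823 + (7929 - (4 - 9)*(-23)) = 17823 + (7929 - (-5)*(-23)) = 17823 + (7929 - 1*115) = 17823 + (7929 - 115) = 17823 + 7814 = 25637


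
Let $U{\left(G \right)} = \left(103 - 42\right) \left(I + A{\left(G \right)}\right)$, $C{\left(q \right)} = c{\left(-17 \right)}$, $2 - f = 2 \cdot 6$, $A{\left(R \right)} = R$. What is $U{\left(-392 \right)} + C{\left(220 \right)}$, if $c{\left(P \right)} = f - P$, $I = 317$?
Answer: $-4568$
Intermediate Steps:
$f = -10$ ($f = 2 - 2 \cdot 6 = 2 - 12 = -10$)
$c{\left(P \right)} = -10 - P$
$C{\left(q \right)} = 7$ ($C{\left(q \right)} = -10 - -17 = -10 + 17 = 7$)
$U{\left(G \right)} = 19337 + 61 G$ ($U{\left(G \right)} = \left(103 - 42\right) \left(317 + G\right) = 61 \left(317 + G\right) = 19337 + 61 G$)
$U{\left(-392 \right)} + C{\left(220 \right)} = \left(19337 + 61 \left(-392\right)\right) + 7 = \left(19337 - 23912\right) + 7 = -4575 + 7 = -4568$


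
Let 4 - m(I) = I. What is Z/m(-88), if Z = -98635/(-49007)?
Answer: 98635/4508644 ≈ 0.021877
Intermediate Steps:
Z = 98635/49007 (Z = -98635*(-1/49007) = 98635/49007 ≈ 2.0127)
m(I) = 4 - I
Z/m(-88) = 98635/(49007*(4 - 1*(-88))) = 98635/(49007*(4 + 88)) = (98635/49007)/92 = (98635/49007)*(1/92) = 98635/4508644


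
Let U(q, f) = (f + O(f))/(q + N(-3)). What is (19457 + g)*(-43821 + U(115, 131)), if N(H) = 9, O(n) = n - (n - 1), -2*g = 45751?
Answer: 4643751933/31 ≈ 1.4980e+8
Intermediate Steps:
g = -45751/2 (g = -1/2*45751 = -45751/2 ≈ -22876.)
O(n) = 1 (O(n) = n - (-1 + n) = n + (1 - n) = 1)
U(q, f) = (1 + f)/(9 + q) (U(q, f) = (f + 1)/(q + 9) = (1 + f)/(9 + q))
(19457 + g)*(-43821 + U(115, 131)) = (19457 - 45751/2)*(-43821 + (1 + 131)/(9 + 115)) = -6837*(-43821 + 132/124)/2 = -6837*(-43821 + (1/124)*132)/2 = -6837*(-43821 + 33/31)/2 = -6837/2*(-1358418/31) = 4643751933/31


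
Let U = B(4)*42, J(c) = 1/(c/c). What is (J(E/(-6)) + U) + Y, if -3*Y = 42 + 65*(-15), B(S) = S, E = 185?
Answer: 480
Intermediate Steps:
J(c) = 1 (J(c) = 1/1 = 1)
Y = 311 (Y = -(42 + 65*(-15))/3 = -(42 - 975)/3 = -1/3*(-933) = 311)
U = 168 (U = 4*42 = 168)
(J(E/(-6)) + U) + Y = (1 + 168) + 311 = 169 + 311 = 480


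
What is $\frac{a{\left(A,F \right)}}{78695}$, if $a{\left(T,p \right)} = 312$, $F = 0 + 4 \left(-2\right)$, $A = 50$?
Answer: $\frac{312}{78695} \approx 0.0039647$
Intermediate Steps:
$F = -8$ ($F = 0 - 8 = -8$)
$\frac{a{\left(A,F \right)}}{78695} = \frac{312}{78695}$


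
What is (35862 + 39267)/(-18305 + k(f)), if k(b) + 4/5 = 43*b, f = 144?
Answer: -375645/60569 ≈ -6.2019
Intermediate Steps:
k(b) = -⅘ + 43*b
(35862 + 39267)/(-18305 + k(f)) = (35862 + 39267)/(-18305 + (-⅘ + 43*144)) = 75129/(-18305 + (-⅘ + 6192)) = 75129/(-18305 + 30956/5) = 75129/(-60569/5) = 75129*(-5/60569) = -375645/60569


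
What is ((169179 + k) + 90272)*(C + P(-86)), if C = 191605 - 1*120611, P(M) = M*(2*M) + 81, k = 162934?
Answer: 36268932795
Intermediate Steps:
P(M) = 81 + 2*M² (P(M) = 2*M² + 81 = 81 + 2*M²)
C = 70994 (C = 191605 - 120611 = 70994)
((169179 + k) + 90272)*(C + P(-86)) = ((169179 + 162934) + 90272)*(70994 + (81 + 2*(-86)²)) = (332113 + 90272)*(70994 + (81 + 2*7396)) = 422385*(70994 + (81 + 14792)) = 422385*(70994 + 14873) = 422385*85867 = 36268932795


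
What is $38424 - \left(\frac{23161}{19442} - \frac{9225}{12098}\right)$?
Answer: $\frac{2259395477164}{58802329} \approx 38424.0$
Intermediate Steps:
$38424 - \left(\frac{23161}{19442} - \frac{9225}{12098}\right) = 38424 - \frac{25212332}{58802329} = \frac{2259395477164}{58802329}$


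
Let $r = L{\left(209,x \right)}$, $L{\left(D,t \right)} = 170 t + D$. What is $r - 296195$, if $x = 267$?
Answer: $-250596$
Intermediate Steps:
$L{\left(D,t \right)} = D + 170 t$
$r = 45599$ ($r = 209 + 170 \cdot 267 = 209 + 45390 = 45599$)
$r - 296195 = 45599 - 296195 = -250596$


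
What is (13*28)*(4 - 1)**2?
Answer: 3276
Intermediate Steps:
(13*28)*(4 - 1)**2 = 364*3**2 = 364*9 = 3276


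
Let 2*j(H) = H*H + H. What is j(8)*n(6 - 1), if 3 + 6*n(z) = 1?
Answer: -12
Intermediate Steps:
n(z) = -⅓ (n(z) = -½ + (⅙)*1 = -½ + ⅙ = -⅓)
j(H) = H/2 + H²/2 (j(H) = (H*H + H)/2 = (H² + H)/2 = (H + H²)/2 = H/2 + H²/2)
j(8)*n(6 - 1) = ((½)*8*(1 + 8))*(-⅓) = ((½)*8*9)*(-⅓) = 36*(-⅓) = -12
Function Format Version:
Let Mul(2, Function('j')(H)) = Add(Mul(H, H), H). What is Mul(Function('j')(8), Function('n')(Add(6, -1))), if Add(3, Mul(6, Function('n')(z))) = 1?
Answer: -12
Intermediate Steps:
Function('n')(z) = Rational(-1, 3) (Function('n')(z) = Add(Rational(-1, 2), Mul(Rational(1, 6), 1)) = Add(Rational(-1, 2), Rational(1, 6)) = Rational(-1, 3))
Function('j')(H) = Add(Mul(Rational(1, 2), H), Mul(Rational(1, 2), Pow(H, 2))) (Function('j')(H) = Mul(Rational(1, 2), Add(Mul(H, H), H)) = Mul(Rational(1, 2), Add(Pow(H, 2), H)) = Mul(Rational(1, 2), Add(H, Pow(H, 2))) = Add(Mul(Rational(1, 2), H), Mul(Rational(1, 2), Pow(H, 2))))
Mul(Function('j')(8), Function('n')(Add(6, -1))) = Mul(Mul(Rational(1, 2), 8, Add(1, 8)), Rational(-1, 3)) = Mul(Mul(Rational(1, 2), 8, 9), Rational(-1, 3)) = Mul(36, Rational(-1, 3)) = -12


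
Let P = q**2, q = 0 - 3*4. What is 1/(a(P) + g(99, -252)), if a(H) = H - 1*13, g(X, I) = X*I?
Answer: -1/24817 ≈ -4.0295e-5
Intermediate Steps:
g(X, I) = I*X
q = -12 (q = 0 - 12 = -12)
P = 144 (P = (-12)**2 = 144)
a(H) = -13 + H (a(H) = H - 13 = -13 + H)
1/(a(P) + g(99, -252)) = 1/((-13 + 144) - 252*99) = 1/(131 - 24948) = 1/(-24817) = -1/24817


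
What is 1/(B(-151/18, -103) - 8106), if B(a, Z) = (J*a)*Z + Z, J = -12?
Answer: -3/55733 ≈ -5.3828e-5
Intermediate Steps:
B(a, Z) = Z - 12*Z*a (B(a, Z) = (-12*a)*Z + Z = -12*Z*a + Z = Z - 12*Z*a)
1/(B(-151/18, -103) - 8106) = 1/(-103*(1 - (-1812)/18) - 8106) = 1/(-103*(1 - 12*(-151/18)) - 8106) = 1/(-103*(1 + 302/3) - 8106) = 1/(-103*305/3 - 8106) = 1/(-31415/3 - 8106) = 1/(-55733/3) = -3/55733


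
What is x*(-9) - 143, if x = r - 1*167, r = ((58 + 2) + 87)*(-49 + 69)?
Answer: -25100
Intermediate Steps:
r = 2940 (r = (60 + 87)*20 = 147*20 = 2940)
x = 2773 (x = 2940 - 1*167 = 2940 - 167 = 2773)
x*(-9) - 143 = 2773*(-9) - 143 = -24957 - 143 = -25100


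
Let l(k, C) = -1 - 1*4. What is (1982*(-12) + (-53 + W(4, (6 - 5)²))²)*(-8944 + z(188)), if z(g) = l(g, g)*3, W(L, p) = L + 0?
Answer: 191570297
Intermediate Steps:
W(L, p) = L
l(k, C) = -5 (l(k, C) = -1 - 4 = -5)
z(g) = -15 (z(g) = -5*3 = -15)
(1982*(-12) + (-53 + W(4, (6 - 5)²))²)*(-8944 + z(188)) = (1982*(-12) + (-53 + 4)²)*(-8944 - 15) = (-23784 + (-49)²)*(-8959) = (-23784 + 2401)*(-8959) = -21383*(-8959) = 191570297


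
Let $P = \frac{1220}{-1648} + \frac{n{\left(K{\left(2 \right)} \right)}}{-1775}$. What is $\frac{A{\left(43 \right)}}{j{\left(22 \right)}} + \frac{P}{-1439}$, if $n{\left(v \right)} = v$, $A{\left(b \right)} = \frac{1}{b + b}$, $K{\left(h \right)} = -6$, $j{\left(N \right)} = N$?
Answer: $\frac{258993147}{248878575550} \approx 0.0010406$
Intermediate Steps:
$A{\left(b \right)} = \frac{1}{2 b}$
$P = - \frac{538903}{731300}$ ($P = \frac{1220}{-1648} - \frac{6}{-1775} = 1220 \left(- \frac{1}{1648}\right) - - \frac{6}{1775} = - \frac{305}{412} + \frac{6}{1775} = - \frac{538903}{731300} \approx -0.73691$)
$\frac{A{\left(43 \right)}}{j{\left(22 \right)}} + \frac{P}{-1439} = \frac{\frac{1}{2} \cdot \frac{1}{43}}{22} - \frac{538903}{731300 \left(-1439\right)} = \frac{1}{2} \cdot \frac{1}{43} \cdot \frac{1}{22} - - \frac{538903}{1052340700} = \frac{1}{86} \cdot \frac{1}{22} + \frac{538903}{1052340700} = \frac{1}{1892} + \frac{538903}{1052340700} = \frac{258993147}{248878575550}$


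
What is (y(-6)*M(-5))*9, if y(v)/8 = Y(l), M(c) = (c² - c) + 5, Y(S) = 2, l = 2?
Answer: 5040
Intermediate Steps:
M(c) = 5 + c² - c
y(v) = 16 (y(v) = 8*2 = 16)
(y(-6)*M(-5))*9 = (16*(5 + (-5)² - 1*(-5)))*9 = (16*(5 + 25 + 5))*9 = (16*35)*9 = 560*9 = 5040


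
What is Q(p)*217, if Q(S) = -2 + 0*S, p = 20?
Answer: -434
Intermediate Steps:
Q(S) = -2 (Q(S) = -2 + 0 = -2)
Q(p)*217 = -2*217 = -434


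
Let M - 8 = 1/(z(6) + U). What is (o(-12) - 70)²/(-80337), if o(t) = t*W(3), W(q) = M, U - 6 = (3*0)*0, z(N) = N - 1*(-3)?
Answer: -231852/669475 ≈ -0.34632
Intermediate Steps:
z(N) = 3 + N (z(N) = N + 3 = 3 + N)
U = 6 (U = 6 + (3*0)*0 = 6 + 0*0 = 6 + 0 = 6)
M = 121/15 (M = 8 + 1/((3 + 6) + 6) = 8 + 1/(9 + 6) = 8 + 1/15 = 121/15 ≈ 8.0667)
W(q) = 121/15
o(t) = 121*t/15 (o(t) = t*(121/15) = 121*t/15)
(o(-12) - 70)²/(-80337) = ((121/15)*(-12) - 70)²/(-80337) = (-484/5 - 70)²*(-1/80337) = (-834/5)²*(-1/80337) = (695556/25)*(-1/80337) = -231852/669475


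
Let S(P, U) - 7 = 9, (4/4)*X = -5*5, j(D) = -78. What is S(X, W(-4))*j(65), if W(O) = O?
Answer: -1248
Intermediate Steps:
X = -25 (X = -5*5 = -25)
S(P, U) = 16 (S(P, U) = 7 + 9 = 16)
S(X, W(-4))*j(65) = 16*(-78) = -1248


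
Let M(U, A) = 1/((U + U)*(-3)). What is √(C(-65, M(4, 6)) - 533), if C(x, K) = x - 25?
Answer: I*√623 ≈ 24.96*I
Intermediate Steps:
M(U, A) = -1/(6*U) (M(U, A) = 1/((2*U)*(-3)) = 1/(-6*U) = -1/(6*U))
C(x, K) = -25 + x
√(C(-65, M(4, 6)) - 533) = √((-25 - 65) - 533) = √(-90 - 533) = √(-623) = I*√623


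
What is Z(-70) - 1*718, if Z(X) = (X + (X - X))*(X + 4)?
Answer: 3902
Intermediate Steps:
Z(X) = X*(4 + X) (Z(X) = (X + 0)*(4 + X) = X*(4 + X))
Z(-70) - 1*718 = -70*(4 - 70) - 1*718 = -70*(-66) - 718 = 4620 - 718 = 3902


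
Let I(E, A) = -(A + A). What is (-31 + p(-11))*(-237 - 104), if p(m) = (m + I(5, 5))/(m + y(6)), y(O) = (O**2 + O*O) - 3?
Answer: 620279/58 ≈ 10694.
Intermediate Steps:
y(O) = -3 + 2*O**2 (y(O) = (O**2 + O**2) - 3 = 2*O**2 - 3 = -3 + 2*O**2)
I(E, A) = -2*A
p(m) = (-10 + m)/(69 + m) (p(m) = (m - 2*5)/(m + (-3 + 2*6**2)) = (m - 10)/(m + (-3 + 2*36)) = (-10 + m)/(m + (-3 + 72)) = (-10 + m)/(m + 69) = (-10 + m)/(69 + m))
(-31 + p(-11))*(-237 - 104) = (-31 + (-10 - 11)/(69 - 11))*(-237 - 104) = (-31 - 21/58)*(-341) = -1819/58*(-341) = 620279/58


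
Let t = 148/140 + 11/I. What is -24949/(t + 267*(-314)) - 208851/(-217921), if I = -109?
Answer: 87540368963657/69699486968562 ≈ 1.2560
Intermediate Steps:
t = 3648/3815 (t = 148/140 + 11/(-109) = 148*(1/140) + 11*(-1/109) = 37/35 - 11/109 = 3648/3815 ≈ 0.95623)
-24949/(t + 267*(-314)) - 208851/(-217921) = -24949/(3648/3815 + 267*(-314)) - 208851/(-217921) = -24949/(3648/3815 - 83838) - 208851*(-1/217921) = -24949/(-319838322/3815) + 208851/217921 = -24949*(-3815/319838322) + 208851/217921 = 95180435/319838322 + 208851/217921 = 87540368963657/69699486968562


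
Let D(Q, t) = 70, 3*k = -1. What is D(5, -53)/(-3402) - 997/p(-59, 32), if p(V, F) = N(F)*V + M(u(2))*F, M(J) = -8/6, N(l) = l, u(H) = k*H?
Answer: 697853/1407456 ≈ 0.49583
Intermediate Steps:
k = -⅓ (k = (⅓)*(-1) = -⅓ ≈ -0.33333)
u(H) = -H/3
M(J) = -4/3 (M(J) = -8*⅙ = -4/3)
p(V, F) = -4*F/3 + F*V (p(V, F) = F*V - 4*F/3 = -4*F/3 + F*V)
D(5, -53)/(-3402) - 997/p(-59, 32) = 70/(-3402) - 997*3/(32*(-4 + 3*(-59))) = 70*(-1/3402) - 997*3/(32*(-4 - 177)) = -5/243 - 997/((⅓)*32*(-181)) = -5/243 - 997/(-5792/3) = -5/243 - 997*(-3/5792) = -5/243 + 2991/5792 = 697853/1407456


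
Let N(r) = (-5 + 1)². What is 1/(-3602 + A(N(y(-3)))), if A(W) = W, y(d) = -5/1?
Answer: -1/3586 ≈ -0.00027886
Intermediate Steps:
y(d) = -5 (y(d) = -5*1 = -5)
N(r) = 16 (N(r) = (-4)² = 16)
1/(-3602 + A(N(y(-3)))) = 1/(-3602 + 16) = 1/(-3586) = -1/3586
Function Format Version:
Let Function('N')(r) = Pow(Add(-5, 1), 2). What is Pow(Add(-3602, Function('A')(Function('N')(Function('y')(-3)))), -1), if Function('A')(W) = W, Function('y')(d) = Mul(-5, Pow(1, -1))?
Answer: Rational(-1, 3586) ≈ -0.00027886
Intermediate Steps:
Function('y')(d) = -5 (Function('y')(d) = Mul(-5, 1) = -5)
Function('N')(r) = 16 (Function('N')(r) = Pow(-4, 2) = 16)
Pow(Add(-3602, Function('A')(Function('N')(Function('y')(-3)))), -1) = Pow(Add(-3602, 16), -1) = Pow(-3586, -1) = Rational(-1, 3586)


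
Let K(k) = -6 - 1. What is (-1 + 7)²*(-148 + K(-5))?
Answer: -5580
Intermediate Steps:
K(k) = -7
(-1 + 7)²*(-148 + K(-5)) = (-1 + 7)²*(-148 - 7) = 6²*(-155) = 36*(-155) = -5580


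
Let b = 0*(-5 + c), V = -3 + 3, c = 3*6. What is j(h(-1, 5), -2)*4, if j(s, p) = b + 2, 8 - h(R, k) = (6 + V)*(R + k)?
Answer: 8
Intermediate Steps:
c = 18
V = 0
h(R, k) = 8 - 6*R - 6*k (h(R, k) = 8 - (6 + 0)*(R + k) = 8 - 6*(R + k) = 8 - (6*R + 6*k) = 8 + (-6*R - 6*k) = 8 - 6*R - 6*k)
b = 0 (b = 0*(-5 + 18) = 0*13 = 0)
j(s, p) = 2 (j(s, p) = 0 + 2 = 2)
j(h(-1, 5), -2)*4 = 2*4 = 8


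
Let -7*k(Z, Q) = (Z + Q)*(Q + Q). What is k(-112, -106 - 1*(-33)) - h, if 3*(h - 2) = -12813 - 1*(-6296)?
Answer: -35453/21 ≈ -1688.2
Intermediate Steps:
k(Z, Q) = -2*Q*(Q + Z)/7 (k(Z, Q) = -(Z + Q)*(Q + Q)/7 = -(Q + Z)*2*Q/7 = -2*Q*(Q + Z)/7)
h = -6511/3 (h = 2 + (-12813 - 1*(-6296))/3 = 2 + (-12813 + 6296)/3 = 2 + (1/3)*(-6517) = 2 - 6517/3 = -6511/3 ≈ -2170.3)
k(-112, -106 - 1*(-33)) - h = -2*(-106 - 1*(-33))*((-106 - 1*(-33)) - 112)/7 - 1*(-6511/3) = -2*(-106 + 33)*((-106 + 33) - 112)/7 + 6511/3 = -2/7*(-73)*(-73 - 112) + 6511/3 = -2/7*(-73)*(-185) + 6511/3 = -27010/7 + 6511/3 = -35453/21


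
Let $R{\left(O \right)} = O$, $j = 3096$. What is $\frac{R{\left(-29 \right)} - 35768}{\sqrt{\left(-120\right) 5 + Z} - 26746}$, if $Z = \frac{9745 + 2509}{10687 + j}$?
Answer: $\frac{599827741093}{448166220617} + \frac{35797 i \sqrt{940609558}}{896332441234} \approx 1.3384 + 0.0012248 i$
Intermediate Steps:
$Z = \frac{1114}{1253}$ ($Z = \frac{9745 + 2509}{10687 + 3096} = \frac{12254}{13783} = 12254 \cdot \frac{1}{13783} = \frac{1114}{1253} \approx 0.88907$)
$\frac{R{\left(-29 \right)} - 35768}{\sqrt{\left(-120\right) 5 + Z} - 26746} = \frac{-29 - 35768}{\sqrt{\left(-120\right) 5 + \frac{1114}{1253}} - 26746} = - \frac{35797}{\sqrt{-600 + \frac{1114}{1253}} - 26746} = - \frac{35797}{\sqrt{- \frac{750686}{1253}} - 26746} = - \frac{35797}{\frac{i \sqrt{940609558}}{1253} - 26746} = - \frac{35797}{-26746 + \frac{i \sqrt{940609558}}{1253}}$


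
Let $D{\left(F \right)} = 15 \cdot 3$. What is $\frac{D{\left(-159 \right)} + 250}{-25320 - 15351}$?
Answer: $- \frac{295}{40671} \approx -0.0072533$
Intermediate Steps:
$D{\left(F \right)} = 45$
$\frac{D{\left(-159 \right)} + 250}{-25320 - 15351} = \frac{45 + 250}{-25320 - 15351} = \frac{295}{-40671} = 295 \left(- \frac{1}{40671}\right) = - \frac{295}{40671}$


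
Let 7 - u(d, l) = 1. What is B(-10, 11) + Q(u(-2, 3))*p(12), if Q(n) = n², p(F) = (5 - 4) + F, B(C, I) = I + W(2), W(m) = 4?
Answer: 483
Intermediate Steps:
u(d, l) = 6 (u(d, l) = 7 - 1*1 = 7 - 1 = 6)
B(C, I) = 4 + I (B(C, I) = I + 4 = 4 + I)
p(F) = 1 + F
B(-10, 11) + Q(u(-2, 3))*p(12) = (4 + 11) + 6²*(1 + 12) = 15 + 36*13 = 15 + 468 = 483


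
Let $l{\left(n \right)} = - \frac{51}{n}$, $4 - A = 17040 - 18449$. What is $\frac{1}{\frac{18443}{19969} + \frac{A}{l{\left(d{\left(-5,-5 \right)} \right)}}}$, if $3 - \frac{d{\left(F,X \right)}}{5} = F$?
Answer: $- \frac{339473}{375902429} \approx -0.00090309$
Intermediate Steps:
$A = 1413$ ($A = 4 - \left(17040 - 18449\right) = 4 - -1409 = 4 + 1409 = 1413$)
$d{\left(F,X \right)} = 15 - 5 F$
$\frac{1}{\frac{18443}{19969} + \frac{A}{l{\left(d{\left(-5,-5 \right)} \right)}}} = \frac{1}{\frac{18443}{19969} + \frac{1413}{\left(-51\right) \frac{1}{15 - -25}}} = \frac{1}{18443 \cdot \frac{1}{19969} + \frac{1413}{\left(-51\right) \frac{1}{15 + 25}}} = \frac{1}{\frac{18443}{19969} + \frac{1413}{\left(-51\right) \frac{1}{40}}} = \frac{1}{\frac{18443}{19969} + \frac{1413}{- \frac{51}{40}}} = \frac{1}{\frac{18443}{19969} + 1413 \left(- \frac{40}{51}\right)} = \frac{1}{\frac{18443}{19969} - \frac{18840}{17}} = \frac{1}{- \frac{375902429}{339473}} = - \frac{339473}{375902429}$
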